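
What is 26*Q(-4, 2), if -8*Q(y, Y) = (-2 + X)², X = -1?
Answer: -117/4 ≈ -29.250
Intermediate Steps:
Q(y, Y) = -9/8 (Q(y, Y) = -(-2 - 1)²/8 = -⅛*(-3)² = -⅛*9 = -9/8)
26*Q(-4, 2) = 26*(-9/8) = -117/4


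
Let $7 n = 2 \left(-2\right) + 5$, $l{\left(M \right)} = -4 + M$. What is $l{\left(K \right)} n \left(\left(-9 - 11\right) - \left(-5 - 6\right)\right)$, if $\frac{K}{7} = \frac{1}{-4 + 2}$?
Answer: $\frac{135}{14} \approx 9.6429$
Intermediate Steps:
$K = - \frac{7}{2}$ ($K = \frac{7}{-4 + 2} = \frac{7}{-2} = 7 \left(- \frac{1}{2}\right) = - \frac{7}{2} \approx -3.5$)
$n = \frac{1}{7}$ ($n = \frac{2 \left(-2\right) + 5}{7} = \frac{-4 + 5}{7} = \frac{1}{7} \cdot 1 = \frac{1}{7} \approx 0.14286$)
$l{\left(K \right)} n \left(\left(-9 - 11\right) - \left(-5 - 6\right)\right) = \left(-4 - \frac{7}{2}\right) \frac{1}{7} \left(\left(-9 - 11\right) - \left(-5 - 6\right)\right) = \left(- \frac{15}{2}\right) \frac{1}{7} \left(-20 - -11\right) = - \frac{15 \left(-20 + 11\right)}{14} = \left(- \frac{15}{14}\right) \left(-9\right) = \frac{135}{14}$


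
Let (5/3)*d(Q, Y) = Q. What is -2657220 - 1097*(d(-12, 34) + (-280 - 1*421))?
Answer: -9401623/5 ≈ -1.8803e+6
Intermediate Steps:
d(Q, Y) = 3*Q/5
-2657220 - 1097*(d(-12, 34) + (-280 - 1*421)) = -2657220 - 1097*((⅗)*(-12) + (-280 - 1*421)) = -2657220 - 1097*(-36/5 + (-280 - 421)) = -2657220 - 1097*(-36/5 - 701) = -2657220 - 1097*(-3541)/5 = -2657220 - 1*(-3884477/5) = -2657220 + 3884477/5 = -9401623/5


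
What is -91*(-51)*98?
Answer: 454818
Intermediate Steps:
-91*(-51)*98 = 4641*98 = 454818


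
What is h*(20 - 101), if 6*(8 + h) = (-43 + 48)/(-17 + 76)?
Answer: 76329/118 ≈ 646.86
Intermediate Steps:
h = -2827/354 (h = -8 + ((-43 + 48)/(-17 + 76))/6 = -8 + (5/59)/6 = -8 + (5*(1/59))/6 = -8 + (1/6)*(5/59) = -8 + 5/354 = -2827/354 ≈ -7.9859)
h*(20 - 101) = -2827*(20 - 101)/354 = -2827/354*(-81) = 76329/118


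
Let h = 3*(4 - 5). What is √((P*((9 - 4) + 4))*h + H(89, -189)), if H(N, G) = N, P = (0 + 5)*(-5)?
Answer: 2*√191 ≈ 27.641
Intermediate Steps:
h = -3 (h = 3*(-1) = -3)
P = -25 (P = 5*(-5) = -25)
√((P*((9 - 4) + 4))*h + H(89, -189)) = √(-25*((9 - 4) + 4)*(-3) + 89) = √(-25*(5 + 4)*(-3) + 89) = √(-25*9*(-3) + 89) = √(-225*(-3) + 89) = √(675 + 89) = √764 = 2*√191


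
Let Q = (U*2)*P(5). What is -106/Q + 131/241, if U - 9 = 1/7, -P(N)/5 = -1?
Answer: -47491/77120 ≈ -0.61581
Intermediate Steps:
P(N) = 5 (P(N) = -5*(-1) = 5)
U = 64/7 (U = 9 + 1/7 = 9 + ⅐ = 64/7 ≈ 9.1429)
Q = 640/7 (Q = ((64/7)*2)*5 = (128/7)*5 = 640/7 ≈ 91.429)
-106/Q + 131/241 = -106/640/7 + 131/241 = -106*7/640 + 131*(1/241) = -371/320 + 131/241 = -47491/77120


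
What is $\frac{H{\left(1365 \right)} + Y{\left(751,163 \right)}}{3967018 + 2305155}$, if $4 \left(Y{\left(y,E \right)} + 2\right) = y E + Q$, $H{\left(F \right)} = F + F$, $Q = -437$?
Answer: $\frac{33222}{6272173} \approx 0.0052967$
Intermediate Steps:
$H{\left(F \right)} = 2 F$
$Y{\left(y,E \right)} = - \frac{445}{4} + \frac{E y}{4}$ ($Y{\left(y,E \right)} = -2 + \frac{y E - 437}{4} = -2 + \frac{E y - 437}{4} = -2 + \frac{-437 + E y}{4} = -2 + \left(- \frac{437}{4} + \frac{E y}{4}\right) = - \frac{445}{4} + \frac{E y}{4}$)
$\frac{H{\left(1365 \right)} + Y{\left(751,163 \right)}}{3967018 + 2305155} = \frac{2 \cdot 1365 - \left(\frac{445}{4} - \frac{122413}{4}\right)}{3967018 + 2305155} = \frac{2730 + \left(- \frac{445}{4} + \frac{122413}{4}\right)}{6272173} = \left(2730 + 30492\right) \frac{1}{6272173} = 33222 \cdot \frac{1}{6272173} = \frac{33222}{6272173}$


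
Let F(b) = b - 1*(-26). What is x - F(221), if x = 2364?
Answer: 2117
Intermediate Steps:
F(b) = 26 + b (F(b) = b + 26 = 26 + b)
x - F(221) = 2364 - (26 + 221) = 2364 - 1*247 = 2364 - 247 = 2117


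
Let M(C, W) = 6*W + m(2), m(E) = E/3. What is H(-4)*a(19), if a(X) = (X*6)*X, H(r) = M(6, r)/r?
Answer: 12635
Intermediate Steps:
m(E) = E/3 (m(E) = E*(⅓) = E/3)
M(C, W) = ⅔ + 6*W (M(C, W) = 6*W + (⅓)*2 = 6*W + ⅔ = ⅔ + 6*W)
H(r) = (⅔ + 6*r)/r
a(X) = 6*X² (a(X) = (6*X)*X = 6*X²)
H(-4)*a(19) = (6 + (⅔)/(-4))*(6*19²) = (6 + (⅔)*(-¼))*(6*361) = (6 - ⅙)*2166 = (35/6)*2166 = 12635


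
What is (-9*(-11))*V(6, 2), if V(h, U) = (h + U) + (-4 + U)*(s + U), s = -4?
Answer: 1188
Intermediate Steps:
V(h, U) = U + h + (-4 + U)**2 (V(h, U) = (h + U) + (-4 + U)*(-4 + U) = (U + h) + (-4 + U)**2 = U + h + (-4 + U)**2)
(-9*(-11))*V(6, 2) = (-9*(-11))*(16 + 6 + 2**2 - 7*2) = 99*(16 + 6 + 4 - 14) = 99*12 = 1188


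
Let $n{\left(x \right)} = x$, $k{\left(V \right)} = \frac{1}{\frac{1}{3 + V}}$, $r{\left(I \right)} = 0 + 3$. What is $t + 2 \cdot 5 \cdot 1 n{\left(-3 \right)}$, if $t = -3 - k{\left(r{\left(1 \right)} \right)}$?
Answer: $-39$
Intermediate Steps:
$r{\left(I \right)} = 3$
$k{\left(V \right)} = 3 + V$
$t = -9$ ($t = -3 - \left(3 + 3\right) = -3 - 6 = -9$)
$t + 2 \cdot 5 \cdot 1 n{\left(-3 \right)} = -9 + 2 \cdot 5 \cdot 1 \left(-3\right) = -9 + 10 \cdot 1 \left(-3\right) = -9 + 10 \left(-3\right) = -9 - 30 = -39$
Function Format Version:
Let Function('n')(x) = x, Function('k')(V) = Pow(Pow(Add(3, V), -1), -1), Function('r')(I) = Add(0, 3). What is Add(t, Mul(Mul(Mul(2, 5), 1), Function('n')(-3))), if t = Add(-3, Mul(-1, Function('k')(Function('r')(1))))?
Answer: -39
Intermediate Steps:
Function('r')(I) = 3
Function('k')(V) = Add(3, V)
t = -9 (t = Add(-3, Mul(-1, Add(3, 3))) = Add(-3, Mul(-1, 6)) = Add(-3, -6) = -9)
Add(t, Mul(Mul(Mul(2, 5), 1), Function('n')(-3))) = Add(-9, Mul(Mul(Mul(2, 5), 1), -3)) = Add(-9, Mul(Mul(10, 1), -3)) = Add(-9, Mul(10, -3)) = Add(-9, -30) = -39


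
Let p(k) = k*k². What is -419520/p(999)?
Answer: -139840/332334333 ≈ -0.00042078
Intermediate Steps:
p(k) = k³
-419520/p(999) = -419520/(999³) = -419520/997002999 = -419520*1/997002999 = -139840/332334333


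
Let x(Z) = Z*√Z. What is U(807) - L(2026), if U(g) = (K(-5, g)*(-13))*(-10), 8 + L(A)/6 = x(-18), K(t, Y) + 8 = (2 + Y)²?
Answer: 85081538 + 324*I*√2 ≈ 8.5082e+7 + 458.21*I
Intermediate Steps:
K(t, Y) = -8 + (2 + Y)²
x(Z) = Z^(3/2)
L(A) = -48 - 324*I*√2 (L(A) = -48 + 6*(-18)^(3/2) = -48 + 6*(-54*I*√2) = -48 - 324*I*√2)
U(g) = -1040 + 130*(2 + g)² (U(g) = ((-8 + (2 + g)²)*(-13))*(-10) = (104 - 13*(2 + g)²)*(-10) = -1040 + 130*(2 + g)²)
U(807) - L(2026) = (-1040 + 130*(2 + 807)²) - (-48 - 324*I*√2) = (-1040 + 130*809²) + (48 + 324*I*√2) = (-1040 + 130*654481) + (48 + 324*I*√2) = (-1040 + 85082530) + (48 + 324*I*√2) = 85081490 + (48 + 324*I*√2) = 85081538 + 324*I*√2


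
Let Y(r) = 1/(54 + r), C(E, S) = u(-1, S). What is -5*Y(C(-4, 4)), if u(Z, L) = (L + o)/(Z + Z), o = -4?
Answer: -5/54 ≈ -0.092593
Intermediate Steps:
u(Z, L) = (-4 + L)/(2*Z) (u(Z, L) = (L - 4)/(Z + Z) = (-4 + L)/((2*Z)) = (-4 + L)*(1/(2*Z)) = (-4 + L)/(2*Z))
C(E, S) = 2 - S/2 (C(E, S) = (½)*(-4 + S)/(-1) = (½)*(-1)*(-4 + S) = 2 - S/2)
-5*Y(C(-4, 4)) = -5/(54 + (2 - ½*4)) = -5/(54 + (2 - 2)) = -5/(54 + 0) = -5/54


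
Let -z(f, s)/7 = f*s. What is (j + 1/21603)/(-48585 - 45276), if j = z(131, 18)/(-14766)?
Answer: -59432314/4990118469363 ≈ -1.1910e-5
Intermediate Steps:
z(f, s) = -7*f*s
j = 2751/2461 (j = -7*131*18/(-14766) = -16506*(-1/14766) = 2751/2461 ≈ 1.1178)
(j + 1/21603)/(-48585 - 45276) = (2751/2461 + 1/21603)/(-48585 - 45276) = (2751/2461 + 1/21603)/(-93861) = (59432314/53164983)*(-1/93861) = -59432314/4990118469363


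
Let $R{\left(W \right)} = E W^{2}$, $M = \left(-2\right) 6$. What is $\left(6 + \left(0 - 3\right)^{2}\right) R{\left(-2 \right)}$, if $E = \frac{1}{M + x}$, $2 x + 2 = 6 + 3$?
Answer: $- \frac{120}{17} \approx -7.0588$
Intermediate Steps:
$M = -12$
$x = \frac{7}{2}$ ($x = -1 + \frac{6 + 3}{2} = -1 + \frac{1}{2} \cdot 9 = -1 + \frac{9}{2} = \frac{7}{2} \approx 3.5$)
$E = - \frac{2}{17}$ ($E = \frac{1}{-12 + \frac{7}{2}} = \frac{1}{- \frac{17}{2}} = - \frac{2}{17} \approx -0.11765$)
$R{\left(W \right)} = - \frac{2 W^{2}}{17}$
$\left(6 + \left(0 - 3\right)^{2}\right) R{\left(-2 \right)} = \left(6 + \left(0 - 3\right)^{2}\right) \left(- \frac{2 \left(-2\right)^{2}}{17}\right) = \left(6 + \left(-3\right)^{2}\right) \left(\left(- \frac{2}{17}\right) 4\right) = \left(6 + 9\right) \left(- \frac{8}{17}\right) = 15 \left(- \frac{8}{17}\right) = - \frac{120}{17}$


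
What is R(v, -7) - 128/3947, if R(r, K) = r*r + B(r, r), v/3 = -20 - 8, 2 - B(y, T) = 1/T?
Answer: 2340058979/331548 ≈ 7058.0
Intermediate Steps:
B(y, T) = 2 - 1/T
v = -84 (v = 3*(-20 - 8) = 3*(-28) = -84)
R(r, K) = 2 + r**2 - 1/r (R(r, K) = r*r + (2 - 1/r) = r**2 + (2 - 1/r) = 2 + r**2 - 1/r)
R(v, -7) - 128/3947 = (2 + (-84)**2 - 1/(-84)) - 128/3947 = (2 + 7056 - 1*(-1/84)) - 128*1/3947 = (2 + 7056 + 1/84) - 128/3947 = 592873/84 - 128/3947 = 2340058979/331548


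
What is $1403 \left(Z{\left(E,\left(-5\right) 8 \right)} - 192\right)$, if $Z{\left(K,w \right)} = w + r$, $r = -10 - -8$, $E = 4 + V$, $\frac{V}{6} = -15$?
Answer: $-328302$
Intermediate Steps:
$V = -90$ ($V = 6 \left(-15\right) = -90$)
$E = -86$ ($E = 4 - 90 = -86$)
$r = -2$ ($r = -10 + 8 = -2$)
$Z{\left(K,w \right)} = -2 + w$ ($Z{\left(K,w \right)} = w - 2 = -2 + w$)
$1403 \left(Z{\left(E,\left(-5\right) 8 \right)} - 192\right) = 1403 \left(\left(-2 - 40\right) - 192\right) = 1403 \left(-42 - 192\right) = 1403 \left(-234\right) = -328302$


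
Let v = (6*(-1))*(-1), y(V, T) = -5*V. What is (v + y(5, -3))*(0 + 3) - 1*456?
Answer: -513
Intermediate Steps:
v = 6 (v = -6*(-1) = 6)
(v + y(5, -3))*(0 + 3) - 1*456 = (6 - 5*5)*(0 + 3) - 1*456 = (6 - 25)*3 - 456 = -19*3 - 456 = -57 - 456 = -513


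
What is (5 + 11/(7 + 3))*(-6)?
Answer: -183/5 ≈ -36.600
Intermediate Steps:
(5 + 11/(7 + 3))*(-6) = (5 + 11/10)*(-6) = (61/10)*(-6) = -183/5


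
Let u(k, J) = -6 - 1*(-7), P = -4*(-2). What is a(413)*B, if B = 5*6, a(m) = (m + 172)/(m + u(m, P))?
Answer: 975/23 ≈ 42.391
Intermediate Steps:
P = 8
u(k, J) = 1 (u(k, J) = -6 + 7 = 1)
a(m) = (172 + m)/(1 + m) (a(m) = (m + 172)/(m + 1) = (172 + m)/(1 + m))
B = 30
a(413)*B = ((172 + 413)/(1 + 413))*30 = (585/414)*30 = ((1/414)*585)*30 = (65/46)*30 = 975/23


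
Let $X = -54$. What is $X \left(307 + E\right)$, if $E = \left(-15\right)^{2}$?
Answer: $-28728$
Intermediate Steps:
$E = 225$
$X \left(307 + E\right) = - 54 \left(307 + 225\right) = \left(-54\right) 532 = -28728$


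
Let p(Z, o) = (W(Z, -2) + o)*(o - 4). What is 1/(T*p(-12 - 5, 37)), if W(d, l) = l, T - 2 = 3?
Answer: 1/5775 ≈ 0.00017316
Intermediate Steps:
T = 5 (T = 2 + 3 = 5)
p(Z, o) = (-4 + o)*(-2 + o) (p(Z, o) = (-2 + o)*(o - 4) = (-2 + o)*(-4 + o) = (-4 + o)*(-2 + o))
1/(T*p(-12 - 5, 37)) = 1/(5*(8 + 37² - 6*37)) = 1/(5*(8 + 1369 - 222)) = 1/(5*1155) = 1/5775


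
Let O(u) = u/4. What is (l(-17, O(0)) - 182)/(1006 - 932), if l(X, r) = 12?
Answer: -85/37 ≈ -2.2973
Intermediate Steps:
O(u) = u/4 (O(u) = u*(¼) = u/4)
(l(-17, O(0)) - 182)/(1006 - 932) = (12 - 182)/(1006 - 932) = -170/74 = -170*1/74 = -85/37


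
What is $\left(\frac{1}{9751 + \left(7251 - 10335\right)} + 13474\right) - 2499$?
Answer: $\frac{73170326}{6667} \approx 10975.0$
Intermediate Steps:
$\left(\frac{1}{9751 + \left(7251 - 10335\right)} + 13474\right) - 2499 = \left(\frac{1}{9751 - 3084} + 13474\right) - 2499 = \left(\frac{1}{6667} + 13474\right) - 2499 = \frac{89831159}{6667} - 2499 = \frac{73170326}{6667}$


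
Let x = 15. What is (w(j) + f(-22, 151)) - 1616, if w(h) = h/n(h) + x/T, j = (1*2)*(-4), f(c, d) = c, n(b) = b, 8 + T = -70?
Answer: -42567/26 ≈ -1637.2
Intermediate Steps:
T = -78 (T = -8 - 70 = -78)
j = -8 (j = 2*(-4) = -8)
w(h) = 21/26 (w(h) = h/h + 15/(-78) = 1 + 15*(-1/78) = 1 - 5/26 = 21/26)
(w(j) + f(-22, 151)) - 1616 = (21/26 - 22) - 1616 = -551/26 - 1616 = -42567/26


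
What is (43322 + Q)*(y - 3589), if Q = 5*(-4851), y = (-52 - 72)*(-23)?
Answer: -14052379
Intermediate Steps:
y = 2852 (y = -124*(-23) = 2852)
Q = -24255
(43322 + Q)*(y - 3589) = (43322 - 24255)*(2852 - 3589) = 19067*(-737) = -14052379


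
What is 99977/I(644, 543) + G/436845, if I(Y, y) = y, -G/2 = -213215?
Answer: 975688979/5271263 ≈ 185.10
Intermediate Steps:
G = 426430 (G = -2*(-213215) = 426430)
99977/I(644, 543) + G/436845 = 99977/543 + 426430/436845 = 99977*(1/543) + 426430*(1/436845) = 99977/543 + 85286/87369 = 975688979/5271263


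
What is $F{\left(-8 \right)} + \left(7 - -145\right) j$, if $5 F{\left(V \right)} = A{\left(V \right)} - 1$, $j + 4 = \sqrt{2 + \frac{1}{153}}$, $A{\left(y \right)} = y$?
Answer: $- \frac{3049}{5} + \frac{152 \sqrt{5219}}{51} \approx -394.49$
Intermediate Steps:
$j = -4 + \frac{\sqrt{5219}}{51}$ ($j = -4 + \sqrt{2 + \frac{1}{153}} = -4 + \sqrt{\frac{307}{153}} = -4 + \frac{\sqrt{5219}}{51} \approx -2.5835$)
$F{\left(V \right)} = - \frac{1}{5} + \frac{V}{5}$ ($F{\left(V \right)} = \frac{V - 1}{5} = \frac{-1 + V}{5} = - \frac{1}{5} + \frac{V}{5}$)
$F{\left(-8 \right)} + \left(7 - -145\right) j = \left(- \frac{1}{5} + \frac{1}{5} \left(-8\right)\right) + \left(7 - -145\right) \left(-4 + \frac{\sqrt{5219}}{51}\right) = \left(- \frac{1}{5} - \frac{8}{5}\right) + \left(7 + 145\right) \left(-4 + \frac{\sqrt{5219}}{51}\right) = - \frac{9}{5} + 152 \left(-4 + \frac{\sqrt{5219}}{51}\right) = - \frac{9}{5} - \left(608 - \frac{152 \sqrt{5219}}{51}\right) = - \frac{3049}{5} + \frac{152 \sqrt{5219}}{51}$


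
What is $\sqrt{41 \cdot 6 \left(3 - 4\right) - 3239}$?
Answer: $i \sqrt{3485} \approx 59.034 i$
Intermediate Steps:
$\sqrt{41 \cdot 6 \left(3 - 4\right) - 3239} = \sqrt{41 \cdot 6 \left(-1\right) - 3239} = \sqrt{41 \left(-6\right) - 3239} = \sqrt{-246 - 3239} = \sqrt{-3485} = i \sqrt{3485}$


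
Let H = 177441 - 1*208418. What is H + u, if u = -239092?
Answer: -270069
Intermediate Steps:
H = -30977 (H = 177441 - 208418 = -30977)
H + u = -30977 - 239092 = -270069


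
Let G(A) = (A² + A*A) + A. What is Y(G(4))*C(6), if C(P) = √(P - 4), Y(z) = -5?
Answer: -5*√2 ≈ -7.0711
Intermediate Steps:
G(A) = A + 2*A² (G(A) = (A² + A²) + A = 2*A² + A = A + 2*A²)
C(P) = √(-4 + P)
Y(G(4))*C(6) = -5*√(-4 + 6) = -5*√2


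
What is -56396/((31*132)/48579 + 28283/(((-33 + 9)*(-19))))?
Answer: -416428515168/458608603 ≈ -908.03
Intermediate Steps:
-56396/((31*132)/48579 + 28283/(((-33 + 9)*(-19)))) = -56396/(4092*(1/48579) + 28283/((-24*(-19)))) = -56396/(1364/16193 + 28283/456) = -56396/458608603/7384008 = -56396*7384008/458608603 = -416428515168/458608603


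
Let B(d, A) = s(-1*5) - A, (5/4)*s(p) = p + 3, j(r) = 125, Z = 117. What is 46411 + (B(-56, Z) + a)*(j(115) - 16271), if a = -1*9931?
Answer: 811536263/5 ≈ 1.6231e+8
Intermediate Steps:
s(p) = 12/5 + 4*p/5 (s(p) = 4*(p + 3)/5 = 4*(3 + p)/5 = 12/5 + 4*p/5)
a = -9931
B(d, A) = -8/5 - A (B(d, A) = (12/5 + 4*(-1*5)/5) - A = (12/5 + (⅘)*(-5)) - A = (12/5 - 4) - A = -8/5 - A)
46411 + (B(-56, Z) + a)*(j(115) - 16271) = 46411 + ((-8/5 - 1*117) - 9931)*(125 - 16271) = 46411 + ((-8/5 - 117) - 9931)*(-16146) = 46411 + (-593/5 - 9931)*(-16146) = 46411 - 50248/5*(-16146) = 46411 + 811304208/5 = 811536263/5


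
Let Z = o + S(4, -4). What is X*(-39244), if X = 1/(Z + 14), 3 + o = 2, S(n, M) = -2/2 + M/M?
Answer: -39244/13 ≈ -3018.8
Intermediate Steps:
S(n, M) = 0 (S(n, M) = -2*1/2 + 1 = -1 + 1 = 0)
o = -1 (o = -3 + 2 = -1)
Z = -1 (Z = -1 + 0 = -1)
X = 1/13 (X = 1/(-1 + 14) = 1/13 ≈ 0.076923)
X*(-39244) = (1/13)*(-39244) = -39244/13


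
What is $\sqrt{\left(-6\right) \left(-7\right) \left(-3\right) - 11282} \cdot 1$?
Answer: $4 i \sqrt{713} \approx 106.81 i$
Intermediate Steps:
$\sqrt{\left(-6\right) \left(-7\right) \left(-3\right) - 11282} \cdot 1 = \sqrt{42 \left(-3\right) - 11282} \cdot 1 = \sqrt{-126 - 11282} \cdot 1 = \sqrt{-11408} \cdot 1 = 4 i \sqrt{713} \cdot 1 = 4 i \sqrt{713}$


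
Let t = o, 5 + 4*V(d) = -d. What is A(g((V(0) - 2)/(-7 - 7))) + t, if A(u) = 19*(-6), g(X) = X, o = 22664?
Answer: 22550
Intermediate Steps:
V(d) = -5/4 - d/4 (V(d) = -5/4 + (-d)/4 = -5/4 - d/4)
A(u) = -114
t = 22664
A(g((V(0) - 2)/(-7 - 7))) + t = -114 + 22664 = 22550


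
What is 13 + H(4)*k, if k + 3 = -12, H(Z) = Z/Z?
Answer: -2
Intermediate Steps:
H(Z) = 1
k = -15 (k = -3 - 12 = -15)
13 + H(4)*k = 13 + 1*(-15) = 13 - 15 = -2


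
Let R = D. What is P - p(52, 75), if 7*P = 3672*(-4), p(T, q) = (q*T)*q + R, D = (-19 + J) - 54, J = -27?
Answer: -2061488/7 ≈ -2.9450e+5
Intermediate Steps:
D = -100 (D = (-19 - 27) - 54 = -46 - 54 = -100)
R = -100
p(T, q) = -100 + T*q² (p(T, q) = (q*T)*q - 100 = (T*q)*q - 100 = T*q² - 100 = -100 + T*q²)
P = -14688/7 (P = (3672*(-4))/7 = (⅐)*(-14688) = -14688/7 ≈ -2098.3)
P - p(52, 75) = -14688/7 - (-100 + 52*75²) = -14688/7 - (-100 + 52*5625) = -14688/7 - (-100 + 292500) = -14688/7 - 1*292400 = -14688/7 - 292400 = -2061488/7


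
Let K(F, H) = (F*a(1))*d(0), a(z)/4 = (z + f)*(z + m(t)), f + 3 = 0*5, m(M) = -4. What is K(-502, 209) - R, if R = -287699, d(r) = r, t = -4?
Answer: 287699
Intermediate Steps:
f = -3 (f = -3 + 0*5 = -3 + 0 = -3)
a(z) = 4*(-4 + z)*(-3 + z) (a(z) = 4*((z - 3)*(z - 4)) = 4*((-3 + z)*(-4 + z)) = 4*((-4 + z)*(-3 + z)) = 4*(-4 + z)*(-3 + z))
K(F, H) = 0 (K(F, H) = (F*(48 - 28*1 + 4*1²))*0 = (F*(48 - 28 + 4*1))*0 = (F*(48 - 28 + 4))*0 = (F*24)*0 = (24*F)*0 = 0)
K(-502, 209) - R = 0 - 1*(-287699) = 0 + 287699 = 287699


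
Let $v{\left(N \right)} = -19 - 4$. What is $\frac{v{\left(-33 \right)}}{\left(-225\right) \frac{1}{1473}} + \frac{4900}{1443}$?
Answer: $\frac{5554433}{36075} \approx 153.97$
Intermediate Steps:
$v{\left(N \right)} = -23$ ($v{\left(N \right)} = -19 - 4 = -23$)
$\frac{v{\left(-33 \right)}}{\left(-225\right) \frac{1}{1473}} + \frac{4900}{1443} = - \frac{23}{\left(-225\right) \frac{1}{1473}} + \frac{4900}{1443} = - \frac{23}{\left(-225\right) \frac{1}{1473}} + 4900 \cdot \frac{1}{1443} = - \frac{23}{- \frac{75}{491}} + \frac{4900}{1443} = \left(-23\right) \left(- \frac{491}{75}\right) + \frac{4900}{1443} = \frac{11293}{75} + \frac{4900}{1443} = \frac{5554433}{36075}$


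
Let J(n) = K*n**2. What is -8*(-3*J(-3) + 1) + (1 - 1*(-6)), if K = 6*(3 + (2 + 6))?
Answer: 14255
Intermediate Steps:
K = 66 (K = 6*(3 + 8) = 6*11 = 66)
J(n) = 66*n**2
-8*(-3*J(-3) + 1) + (1 - 1*(-6)) = -8*(-198*(-3)**2 + 1) + (1 - 1*(-6)) = -8*(-198*9 + 1) + (1 + 6) = -8*(-3*594 + 1) + 7 = -8*(-1782 + 1) + 7 = -8*(-1781) + 7 = 14248 + 7 = 14255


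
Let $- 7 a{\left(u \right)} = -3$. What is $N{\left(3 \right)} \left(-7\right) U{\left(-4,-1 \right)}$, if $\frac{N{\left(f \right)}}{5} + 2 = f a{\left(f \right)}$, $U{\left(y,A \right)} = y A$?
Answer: $100$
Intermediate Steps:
$a{\left(u \right)} = \frac{3}{7}$ ($a{\left(u \right)} = \left(- \frac{1}{7}\right) \left(-3\right) = \frac{3}{7}$)
$U{\left(y,A \right)} = A y$
$N{\left(f \right)} = -10 + \frac{15 f}{7}$ ($N{\left(f \right)} = -10 + 5 f \frac{3}{7} = -10 + 5 \frac{3 f}{7} = -10 + \frac{15 f}{7}$)
$N{\left(3 \right)} \left(-7\right) U{\left(-4,-1 \right)} = \left(-10 + \frac{15}{7} \cdot 3\right) \left(-7\right) \left(\left(-1\right) \left(-4\right)\right) = \left(-10 + \frac{45}{7}\right) \left(-7\right) 4 = \left(- \frac{25}{7}\right) \left(-7\right) 4 = 25 \cdot 4 = 100$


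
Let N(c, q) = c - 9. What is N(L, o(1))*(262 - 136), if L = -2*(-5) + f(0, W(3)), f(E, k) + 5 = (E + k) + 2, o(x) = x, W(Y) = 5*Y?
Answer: 1638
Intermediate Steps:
f(E, k) = -3 + E + k (f(E, k) = -5 + ((E + k) + 2) = -5 + (2 + E + k) = -3 + E + k)
L = 22 (L = -2*(-5) + (-3 + 0 + 5*3) = 10 + (-3 + 0 + 15) = 10 + 12 = 22)
N(c, q) = -9 + c
N(L, o(1))*(262 - 136) = (-9 + 22)*(262 - 136) = 13*126 = 1638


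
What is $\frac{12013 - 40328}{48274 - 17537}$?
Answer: $- \frac{4045}{4391} \approx -0.9212$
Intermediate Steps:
$\frac{12013 - 40328}{48274 - 17537} = - \frac{28315}{30737} = \left(-28315\right) \frac{1}{30737} = - \frac{4045}{4391}$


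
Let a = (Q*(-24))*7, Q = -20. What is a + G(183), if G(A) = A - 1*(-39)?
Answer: 3582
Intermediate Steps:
G(A) = 39 + A (G(A) = A + 39 = 39 + A)
a = 3360 (a = -20*(-24)*7 = 480*7 = 3360)
a + G(183) = 3360 + (39 + 183) = 3360 + 222 = 3582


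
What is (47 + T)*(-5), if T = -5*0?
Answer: -235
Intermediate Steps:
T = 0
(47 + T)*(-5) = (47 + 0)*(-5) = 47*(-5) = -235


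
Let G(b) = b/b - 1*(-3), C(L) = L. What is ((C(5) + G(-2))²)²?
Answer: 6561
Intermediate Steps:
G(b) = 4 (G(b) = 1 + 3 = 4)
((C(5) + G(-2))²)² = ((5 + 4)²)² = (9²)² = 81² = 6561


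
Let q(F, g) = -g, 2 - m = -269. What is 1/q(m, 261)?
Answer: -1/261 ≈ -0.0038314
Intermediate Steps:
m = 271 (m = 2 - 1*(-269) = 2 + 269 = 271)
1/q(m, 261) = 1/(-1*261) = 1/(-261) = -1/261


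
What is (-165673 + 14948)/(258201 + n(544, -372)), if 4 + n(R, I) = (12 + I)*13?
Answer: -150725/253517 ≈ -0.59454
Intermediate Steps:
n(R, I) = 152 + 13*I (n(R, I) = -4 + (12 + I)*13 = -4 + (156 + 13*I) = 152 + 13*I)
(-165673 + 14948)/(258201 + n(544, -372)) = (-165673 + 14948)/(258201 + (152 + 13*(-372))) = -150725/(258201 + (152 - 4836)) = -150725/(258201 - 4684) = -150725/253517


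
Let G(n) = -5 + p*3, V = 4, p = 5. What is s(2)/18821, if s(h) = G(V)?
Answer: 10/18821 ≈ 0.00053132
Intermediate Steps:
G(n) = 10 (G(n) = -5 + 5*3 = -5 + 15 = 10)
s(h) = 10
s(2)/18821 = 10/18821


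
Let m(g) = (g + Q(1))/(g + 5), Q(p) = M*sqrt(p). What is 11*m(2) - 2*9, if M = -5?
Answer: -159/7 ≈ -22.714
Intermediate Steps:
Q(p) = -5*sqrt(p)
m(g) = (-5 + g)/(5 + g) (m(g) = (g - 5*sqrt(1))/(g + 5) = (g - 5*1)/(5 + g) = (g - 5)/(5 + g) = (-5 + g)/(5 + g))
11*m(2) - 2*9 = 11*((-5 + 2)/(5 + 2)) - 2*9 = 11*(-3/7) - 18 = -33/7 - 18 = -159/7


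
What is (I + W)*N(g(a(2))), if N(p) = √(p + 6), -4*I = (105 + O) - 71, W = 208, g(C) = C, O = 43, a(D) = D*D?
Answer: 755*√10/4 ≈ 596.88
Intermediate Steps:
a(D) = D²
I = -77/4 (I = -((105 + 43) - 71)/4 = -(148 - 71)/4 = -¼*77 = -77/4 ≈ -19.250)
N(p) = √(6 + p)
(I + W)*N(g(a(2))) = (-77/4 + 208)*√(6 + 2²) = 755*√(6 + 4)/4 = 755*√10/4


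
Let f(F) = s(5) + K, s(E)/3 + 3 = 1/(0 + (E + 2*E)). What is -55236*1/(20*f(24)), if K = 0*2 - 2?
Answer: 4603/18 ≈ 255.72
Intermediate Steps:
K = -2 (K = 0 - 2 = -2)
s(E) = -9 + 1/E (s(E) = -9 + 3/(0 + (E + 2*E)) = -9 + 3/(0 + 3*E) = -9 + 3/((3*E)) = -9 + 3*(1/(3*E)) = -9 + 1/E)
f(F) = -54/5 (f(F) = (-9 + 1/5) - 2 = (-9 + ⅕) - 2 = -44/5 - 2 = -54/5)
-55236*1/(20*f(24)) = -55236/((-54/5*20)) = -55236/(-216) = -55236*(-1/216) = 4603/18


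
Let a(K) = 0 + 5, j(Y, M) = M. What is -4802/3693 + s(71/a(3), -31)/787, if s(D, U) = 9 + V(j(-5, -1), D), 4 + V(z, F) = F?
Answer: -18541342/14531955 ≈ -1.2759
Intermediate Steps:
a(K) = 5
V(z, F) = -4 + F
s(D, U) = 5 + D (s(D, U) = 9 + (-4 + D) = 5 + D)
-4802/3693 + s(71/a(3), -31)/787 = -4802/3693 + (5 + 71/5)/787 = -4802*1/3693 + (5 + 71*(1/5))*(1/787) = -4802/3693 + (5 + 71/5)*(1/787) = -4802/3693 + (96/5)*(1/787) = -4802/3693 + 96/3935 = -18541342/14531955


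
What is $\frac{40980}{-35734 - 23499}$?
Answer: $- \frac{40980}{59233} \approx -0.69184$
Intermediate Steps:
$\frac{40980}{-35734 - 23499} = \frac{40980}{-59233} = 40980 \left(- \frac{1}{59233}\right) = - \frac{40980}{59233}$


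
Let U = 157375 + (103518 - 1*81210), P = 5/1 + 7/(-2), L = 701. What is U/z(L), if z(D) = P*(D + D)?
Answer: 179683/2103 ≈ 85.441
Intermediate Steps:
P = 3/2 (P = 5*1 + 7*(-½) = 5 - 7/2 = 3/2 ≈ 1.5000)
z(D) = 3*D (z(D) = 3*(D + D)/2 = 3*(2*D)/2 = 3*D)
U = 179683 (U = 157375 + (103518 - 81210) = 157375 + 22308 = 179683)
U/z(L) = 179683/((3*701)) = 179683/2103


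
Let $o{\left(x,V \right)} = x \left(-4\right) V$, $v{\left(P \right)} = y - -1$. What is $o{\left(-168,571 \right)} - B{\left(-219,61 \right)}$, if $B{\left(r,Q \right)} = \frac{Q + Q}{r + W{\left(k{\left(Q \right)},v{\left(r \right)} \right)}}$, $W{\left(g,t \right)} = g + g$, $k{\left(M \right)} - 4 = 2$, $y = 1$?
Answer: $\frac{79428506}{207} \approx 3.8371 \cdot 10^{5}$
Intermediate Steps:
$k{\left(M \right)} = 6$ ($k{\left(M \right)} = 4 + 2 = 6$)
$v{\left(P \right)} = 2$ ($v{\left(P \right)} = 1 - -1 = 1 + 1 = 2$)
$W{\left(g,t \right)} = 2 g$
$B{\left(r,Q \right)} = \frac{2 Q}{12 + r}$ ($B{\left(r,Q \right)} = \frac{Q + Q}{r + 2 \cdot 6} = \frac{2 Q}{r + 12} = \frac{2 Q}{12 + r}$)
$o{\left(x,V \right)} = - 4 V x$ ($o{\left(x,V \right)} = - 4 x V = - 4 V x$)
$o{\left(-168,571 \right)} - B{\left(-219,61 \right)} = \left(-4\right) 571 \left(-168\right) - 2 \cdot 61 \frac{1}{12 - 219} = 383712 - 2 \cdot 61 \frac{1}{-207} = 383712 - 2 \cdot 61 \left(- \frac{1}{207}\right) = 383712 - - \frac{122}{207} = 383712 + \frac{122}{207} = \frac{79428506}{207}$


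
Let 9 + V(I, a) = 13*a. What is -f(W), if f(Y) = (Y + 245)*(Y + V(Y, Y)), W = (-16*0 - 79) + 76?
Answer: 12342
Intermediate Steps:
V(I, a) = -9 + 13*a
W = -3 (W = (0 - 79) + 76 = -79 + 76 = -3)
f(Y) = (-9 + 14*Y)*(245 + Y) (f(Y) = (Y + 245)*(Y + (-9 + 13*Y)) = (245 + Y)*(-9 + 14*Y) = (-9 + 14*Y)*(245 + Y))
-f(W) = -(-2205 + 14*(-3)² + 3421*(-3)) = -(-2205 + 14*9 - 10263) = -(-2205 + 126 - 10263) = -1*(-12342) = 12342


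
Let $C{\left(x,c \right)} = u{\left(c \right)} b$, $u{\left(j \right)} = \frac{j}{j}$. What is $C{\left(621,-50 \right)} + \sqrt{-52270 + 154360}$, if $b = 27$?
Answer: $27 + \sqrt{102090} \approx 346.52$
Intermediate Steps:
$u{\left(j \right)} = 1$
$C{\left(x,c \right)} = 27$ ($C{\left(x,c \right)} = 1 \cdot 27 = 27$)
$C{\left(621,-50 \right)} + \sqrt{-52270 + 154360} = 27 + \sqrt{-52270 + 154360} = 27 + \sqrt{102090}$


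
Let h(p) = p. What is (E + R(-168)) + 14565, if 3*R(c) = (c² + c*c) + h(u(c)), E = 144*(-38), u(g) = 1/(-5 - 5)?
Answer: 837269/30 ≈ 27909.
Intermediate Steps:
u(g) = -⅒ (u(g) = 1/(-10) = -⅒)
E = -5472
R(c) = -1/30 + 2*c²/3 (R(c) = ((c² + c*c) - ⅒)/3 = ((c² + c²) - ⅒)/3 = (2*c² - ⅒)/3 = (-⅒ + 2*c²)/3 = -1/30 + 2*c²/3)
(E + R(-168)) + 14565 = (-5472 + (-1/30 + (⅔)*(-168)²)) + 14565 = (-5472 + (-1/30 + (⅔)*28224)) + 14565 = (-5472 + (-1/30 + 18816)) + 14565 = (-5472 + 564479/30) + 14565 = 400319/30 + 14565 = 837269/30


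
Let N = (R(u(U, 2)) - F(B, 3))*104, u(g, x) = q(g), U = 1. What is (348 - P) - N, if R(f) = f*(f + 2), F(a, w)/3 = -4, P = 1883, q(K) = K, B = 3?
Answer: -3095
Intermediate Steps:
u(g, x) = g
F(a, w) = -12 (F(a, w) = 3*(-4) = -12)
R(f) = f*(2 + f)
N = 1560 (N = (1*(2 + 1) - 1*(-12))*104 = (1*3 + 12)*104 = (3 + 12)*104 = 15*104 = 1560)
(348 - P) - N = (348 - 1*1883) - 1*1560 = (348 - 1883) - 1560 = -1535 - 1560 = -3095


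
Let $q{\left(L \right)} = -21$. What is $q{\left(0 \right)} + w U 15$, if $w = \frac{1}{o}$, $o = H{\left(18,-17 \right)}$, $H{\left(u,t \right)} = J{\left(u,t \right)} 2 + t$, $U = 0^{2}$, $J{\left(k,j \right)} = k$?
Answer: $-21$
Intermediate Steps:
$U = 0$
$H{\left(u,t \right)} = t + 2 u$ ($H{\left(u,t \right)} = u 2 + t = 2 u + t = t + 2 u$)
$o = 19$ ($o = -17 + 2 \cdot 18 = -17 + 36 = 19$)
$w = \frac{1}{19} \approx 0.052632$
$q{\left(0 \right)} + w U 15 = -21 + \frac{0 \cdot 15}{19} = -21 + \frac{1}{19} \cdot 0 = -21 + 0 = -21$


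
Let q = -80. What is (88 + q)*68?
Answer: 544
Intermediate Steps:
(88 + q)*68 = (88 - 80)*68 = 8*68 = 544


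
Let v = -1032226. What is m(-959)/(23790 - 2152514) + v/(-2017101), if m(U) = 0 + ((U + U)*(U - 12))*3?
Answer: -4536244659455/2146925654562 ≈ -2.1129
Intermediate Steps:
m(U) = 6*U*(-12 + U) (m(U) = 0 + ((2*U)*(-12 + U))*3 = 0 + (2*U*(-12 + U))*3 = 0 + 6*U*(-12 + U) = 6*U*(-12 + U))
m(-959)/(23790 - 2152514) + v/(-2017101) = (6*(-959)*(-12 - 959))/(23790 - 2152514) - 1032226/(-2017101) = (6*(-959)*(-971))/(-2128724) - 1032226*(-1/2017101) = 5587134*(-1/2128724) + 1032226/2017101 = -2793567/1064362 + 1032226/2017101 = -4536244659455/2146925654562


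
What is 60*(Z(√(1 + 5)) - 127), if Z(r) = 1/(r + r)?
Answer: -7620 + 5*√6 ≈ -7607.8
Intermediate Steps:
Z(r) = 1/(2*r)
60*(Z(√(1 + 5)) - 127) = 60*(1/(2*(√(1 + 5))) - 127) = 60*(1/(2*(√6)) - 127) = 60*((√6/6)/2 - 127) = 60*(√6/12 - 127) = 60*(-127 + √6/12) = -7620 + 5*√6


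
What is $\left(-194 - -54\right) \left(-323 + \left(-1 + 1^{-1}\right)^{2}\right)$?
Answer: $45220$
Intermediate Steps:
$\left(-194 - -54\right) \left(-323 + \left(-1 + 1^{-1}\right)^{2}\right) = \left(-194 + 54\right) \left(-323 + \left(-1 + 1\right)^{2}\right) = - 140 \left(-323 + 0^{2}\right) = - 140 \left(-323 + 0\right) = \left(-140\right) \left(-323\right) = 45220$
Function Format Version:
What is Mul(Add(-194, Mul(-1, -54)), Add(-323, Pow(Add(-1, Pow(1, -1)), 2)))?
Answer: 45220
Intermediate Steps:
Mul(Add(-194, Mul(-1, -54)), Add(-323, Pow(Add(-1, Pow(1, -1)), 2))) = Mul(Add(-194, 54), Add(-323, Pow(Add(-1, 1), 2))) = Mul(-140, Add(-323, Pow(0, 2))) = Mul(-140, Add(-323, 0)) = Mul(-140, -323) = 45220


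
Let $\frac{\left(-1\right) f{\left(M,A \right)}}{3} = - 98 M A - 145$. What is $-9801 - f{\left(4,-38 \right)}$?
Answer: $34452$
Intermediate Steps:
$f{\left(M,A \right)} = 435 + 294 A M$ ($f{\left(M,A \right)} = - 3 \left(- 98 M A - 145\right) = - 3 \left(- 98 A M - 145\right) = - 3 \left(-145 - 98 A M\right) = 435 + 294 A M$)
$-9801 - f{\left(4,-38 \right)} = -9801 - \left(435 + 294 \left(-38\right) 4\right) = -9801 - \left(435 - 44688\right) = -9801 - -44253 = -9801 + 44253 = 34452$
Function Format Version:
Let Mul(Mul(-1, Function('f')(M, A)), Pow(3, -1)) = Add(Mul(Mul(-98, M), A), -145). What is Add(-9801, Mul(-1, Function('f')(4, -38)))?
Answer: 34452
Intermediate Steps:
Function('f')(M, A) = Add(435, Mul(294, A, M)) (Function('f')(M, A) = Mul(-3, Add(Mul(Mul(-98, M), A), -145)) = Mul(-3, Add(Mul(-98, A, M), -145)) = Mul(-3, Add(-145, Mul(-98, A, M))) = Add(435, Mul(294, A, M)))
Add(-9801, Mul(-1, Function('f')(4, -38))) = Add(-9801, Mul(-1, Add(435, Mul(294, -38, 4)))) = Add(-9801, Mul(-1, Add(435, -44688))) = Add(-9801, Mul(-1, -44253)) = Add(-9801, 44253) = 34452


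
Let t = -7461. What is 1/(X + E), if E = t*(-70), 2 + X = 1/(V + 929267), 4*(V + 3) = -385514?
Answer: 1665771/869978888630 ≈ 1.9147e-6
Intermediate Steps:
V = -192763/2 (V = -3 + (¼)*(-385514) = -3 - 192757/2 = -192763/2 ≈ -96382.)
X = -3331540/1665771 (X = -2 + 1/(-192763/2 + 929267) = -2 + 1/(1665771/2) = -2 + 2/1665771 = -3331540/1665771 ≈ -2.0000)
E = 522270 (E = -7461*(-70) = 522270)
1/(X + E) = 1/(-3331540/1665771 + 522270) = 1/(869978888630/1665771) = 1665771/869978888630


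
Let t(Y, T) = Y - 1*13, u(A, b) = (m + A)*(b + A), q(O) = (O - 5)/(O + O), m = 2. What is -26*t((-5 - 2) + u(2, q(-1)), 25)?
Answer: 0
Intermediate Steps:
q(O) = (-5 + O)/(2*O) (q(O) = (-5 + O)/((2*O)) = (-5 + O)*(1/(2*O)) = (-5 + O)/(2*O))
u(A, b) = (2 + A)*(A + b) (u(A, b) = (2 + A)*(b + A) = (2 + A)*(A + b))
t(Y, T) = -13 + Y (t(Y, T) = Y - 13 = -13 + Y)
-26*t((-5 - 2) + u(2, q(-1)), 25) = -26*(-13 + ((-5 - 2) + (2**2 + 2*2 + 2*((1/2)*(-5 - 1)/(-1)) + 2*((1/2)*(-5 - 1)/(-1))))) = -26*(-13 + (-7 + (4 + 4 + 2*((1/2)*(-1)*(-6)) + 2*((1/2)*(-1)*(-6))))) = -26*(-13 + (-7 + (4 + 4 + 2*3 + 2*3))) = -26*(-13 + (-7 + (4 + 4 + 6 + 6))) = -26*(-13 + (-7 + 20)) = -26*(-13 + 13) = -26*0 = 0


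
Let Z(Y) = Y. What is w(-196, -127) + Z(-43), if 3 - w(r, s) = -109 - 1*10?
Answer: 79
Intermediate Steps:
w(r, s) = 122 (w(r, s) = 3 - (-109 - 1*10) = 3 - (-109 - 10) = 3 - 1*(-119) = 3 + 119 = 122)
w(-196, -127) + Z(-43) = 122 - 43 = 79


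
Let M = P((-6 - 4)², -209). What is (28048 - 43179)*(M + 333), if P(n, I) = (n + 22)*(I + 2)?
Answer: 377079651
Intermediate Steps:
P(n, I) = (2 + I)*(22 + n) (P(n, I) = (22 + n)*(2 + I) = (2 + I)*(22 + n))
M = -25254 (M = 44 + 2*(-6 - 4)² + 22*(-209) - 209*(-6 - 4)² = 44 + 2*(-10)² - 4598 - 209*(-10)² = 44 + 2*100 - 4598 - 209*100 = 44 + 200 - 4598 - 20900 = -25254)
(28048 - 43179)*(M + 333) = (28048 - 43179)*(-25254 + 333) = -15131*(-24921) = 377079651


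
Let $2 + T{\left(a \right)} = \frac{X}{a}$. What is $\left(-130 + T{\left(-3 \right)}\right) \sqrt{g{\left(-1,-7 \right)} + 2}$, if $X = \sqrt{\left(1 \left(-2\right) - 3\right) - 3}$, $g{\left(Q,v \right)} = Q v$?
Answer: $-396 - 2 i \sqrt{2} \approx -396.0 - 2.8284 i$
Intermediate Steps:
$X = 2 i \sqrt{2}$ ($X = \sqrt{\left(-2 - 3\right) - 3} = \sqrt{-5 - 3} = \sqrt{-8} = 2 i \sqrt{2} \approx 2.8284 i$)
$T{\left(a \right)} = -2 + \frac{2 i \sqrt{2}}{a}$
$\left(-130 + T{\left(-3 \right)}\right) \sqrt{g{\left(-1,-7 \right)} + 2} = \left(-130 - \left(2 - \frac{2 i \sqrt{2}}{-3}\right)\right) \sqrt{\left(-1\right) \left(-7\right) + 2} = \left(-130 - \left(2 - 2 i \sqrt{2} \left(- \frac{1}{3}\right)\right)\right) \sqrt{7 + 2} = \left(-130 - \left(2 + \frac{2 i \sqrt{2}}{3}\right)\right) \sqrt{9} = \left(-132 - \frac{2 i \sqrt{2}}{3}\right) 3 = -396 - 2 i \sqrt{2}$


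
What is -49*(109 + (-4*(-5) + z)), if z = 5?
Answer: -6566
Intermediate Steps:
-49*(109 + (-4*(-5) + z)) = -49*(109 + (-4*(-5) + 5)) = -49*(109 + (20 + 5)) = -49*(109 + 25) = -49*134 = -6566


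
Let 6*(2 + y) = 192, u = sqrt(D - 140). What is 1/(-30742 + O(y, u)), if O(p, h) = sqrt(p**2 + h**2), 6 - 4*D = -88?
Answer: -61484/1890139561 - sqrt(3134)/1890139561 ≈ -3.2558e-5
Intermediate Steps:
D = 47/2 (D = 3/2 - 1/4*(-88) = 3/2 + 22 = 47/2 ≈ 23.500)
u = I*sqrt(466)/2 (u = sqrt(47/2 - 140) = sqrt(-233/2) = I*sqrt(466)/2 ≈ 10.794*I)
y = 30 (y = -2 + (1/6)*192 = -2 + 32 = 30)
O(p, h) = sqrt(h**2 + p**2)
1/(-30742 + O(y, u)) = 1/(-30742 + sqrt((I*sqrt(466)/2)**2 + 30**2)) = 1/(-30742 + sqrt(-233/2 + 900)) = 1/(-30742 + sqrt(1567/2)) = 1/(-30742 + sqrt(3134)/2)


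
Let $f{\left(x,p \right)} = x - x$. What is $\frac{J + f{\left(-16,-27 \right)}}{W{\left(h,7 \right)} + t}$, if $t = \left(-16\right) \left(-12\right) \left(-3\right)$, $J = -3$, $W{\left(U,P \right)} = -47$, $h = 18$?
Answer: $\frac{3}{623} \approx 0.0048154$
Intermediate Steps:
$t = -576$ ($t = 192 \left(-3\right) = -576$)
$f{\left(x,p \right)} = 0$
$\frac{J + f{\left(-16,-27 \right)}}{W{\left(h,7 \right)} + t} = \frac{-3 + 0}{-47 - 576} = - \frac{3}{-623} = \left(-3\right) \left(- \frac{1}{623}\right) = \frac{3}{623}$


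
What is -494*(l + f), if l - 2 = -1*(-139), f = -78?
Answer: -31122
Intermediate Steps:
l = 141 (l = 2 - 1*(-139) = 2 + 139 = 141)
-494*(l + f) = -494*(141 - 78) = -494*63 = -31122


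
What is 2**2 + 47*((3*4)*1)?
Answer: 568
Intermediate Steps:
2**2 + 47*((3*4)*1) = 4 + 47*(12*1) = 4 + 47*12 = 4 + 564 = 568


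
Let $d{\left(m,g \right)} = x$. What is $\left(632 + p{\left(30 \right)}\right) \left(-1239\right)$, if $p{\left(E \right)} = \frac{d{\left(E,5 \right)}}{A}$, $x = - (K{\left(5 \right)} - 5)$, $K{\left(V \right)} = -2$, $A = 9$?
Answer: $- \frac{2352035}{3} \approx -7.8401 \cdot 10^{5}$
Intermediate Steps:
$x = 7$ ($x = - (-2 - 5) = \left(-1\right) \left(-7\right) = 7$)
$d{\left(m,g \right)} = 7$
$p{\left(E \right)} = \frac{7}{9}$
$\left(632 + p{\left(30 \right)}\right) \left(-1239\right) = \left(632 + \frac{7}{9}\right) \left(-1239\right) = \frac{5695}{9} \left(-1239\right) = - \frac{2352035}{3}$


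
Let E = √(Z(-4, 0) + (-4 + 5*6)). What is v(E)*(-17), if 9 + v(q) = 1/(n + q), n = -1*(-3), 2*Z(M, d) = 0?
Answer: 156 - √26 ≈ 150.90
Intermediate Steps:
Z(M, d) = 0 (Z(M, d) = (½)*0 = 0)
n = 3
E = √26 (E = √(0 + (-4 + 5*6)) = √(0 + (-4 + 30)) = √(0 + 26) = √26 ≈ 5.0990)
v(q) = -9 + 1/(3 + q)
v(E)*(-17) = ((-26 - 9*√26)/(3 + √26))*(-17) = -17*(-26 - 9*√26)/(3 + √26)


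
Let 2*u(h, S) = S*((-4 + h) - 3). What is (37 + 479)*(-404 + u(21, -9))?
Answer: -240972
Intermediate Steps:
u(h, S) = S*(-7 + h)/2 (u(h, S) = (S*((-4 + h) - 3))/2 = (S*(-7 + h))/2 = S*(-7 + h)/2)
(37 + 479)*(-404 + u(21, -9)) = (37 + 479)*(-404 + (1/2)*(-9)*(-7 + 21)) = 516*(-404 + (1/2)*(-9)*14) = 516*(-404 - 63) = 516*(-467) = -240972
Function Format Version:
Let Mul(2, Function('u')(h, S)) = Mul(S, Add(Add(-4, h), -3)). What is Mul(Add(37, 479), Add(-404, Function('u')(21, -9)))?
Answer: -240972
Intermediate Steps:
Function('u')(h, S) = Mul(Rational(1, 2), S, Add(-7, h)) (Function('u')(h, S) = Mul(Rational(1, 2), Mul(S, Add(Add(-4, h), -3))) = Mul(Rational(1, 2), Mul(S, Add(-7, h))) = Mul(Rational(1, 2), S, Add(-7, h)))
Mul(Add(37, 479), Add(-404, Function('u')(21, -9))) = Mul(Add(37, 479), Add(-404, Mul(Rational(1, 2), -9, Add(-7, 21)))) = Mul(516, Add(-404, Mul(Rational(1, 2), -9, 14))) = Mul(516, Add(-404, -63)) = Mul(516, -467) = -240972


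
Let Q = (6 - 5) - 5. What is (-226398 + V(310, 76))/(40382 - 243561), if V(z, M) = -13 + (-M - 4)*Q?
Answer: 226091/203179 ≈ 1.1128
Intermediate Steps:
Q = -4 (Q = 1 - 5 = -4)
V(z, M) = 3 + 4*M (V(z, M) = -13 + (-M - 4)*(-4) = -13 + (-4 - M)*(-4) = -13 + (16 + 4*M) = 3 + 4*M)
(-226398 + V(310, 76))/(40382 - 243561) = (-226398 + (3 + 4*76))/(40382 - 243561) = (-226398 + (3 + 304))/(-203179) = (-226398 + 307)*(-1/203179) = -226091*(-1/203179) = 226091/203179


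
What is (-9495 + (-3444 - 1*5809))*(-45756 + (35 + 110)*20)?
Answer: 803464288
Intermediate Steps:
(-9495 + (-3444 - 1*5809))*(-45756 + (35 + 110)*20) = (-9495 + (-3444 - 5809))*(-45756 + 145*20) = (-9495 - 9253)*(-45756 + 2900) = -18748*(-42856) = 803464288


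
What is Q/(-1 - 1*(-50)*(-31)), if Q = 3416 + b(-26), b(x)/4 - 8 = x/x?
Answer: -3452/1551 ≈ -2.2257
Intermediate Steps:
b(x) = 36 (b(x) = 32 + 4*(x/x) = 32 + 4*1 = 32 + 4 = 36)
Q = 3452 (Q = 3416 + 36 = 3452)
Q/(-1 - 1*(-50)*(-31)) = 3452/(-1 - 1*(-50)*(-31)) = 3452/(-1 + 50*(-31)) = 3452/(-1 - 1550) = 3452/(-1551) = 3452*(-1/1551) = -3452/1551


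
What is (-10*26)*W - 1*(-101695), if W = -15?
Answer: 105595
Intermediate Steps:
(-10*26)*W - 1*(-101695) = -10*26*(-15) - 1*(-101695) = -260*(-15) + 101695 = 3900 + 101695 = 105595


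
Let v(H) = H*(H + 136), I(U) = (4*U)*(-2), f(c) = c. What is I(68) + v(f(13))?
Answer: 1393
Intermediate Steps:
I(U) = -8*U
v(H) = H*(136 + H)
I(68) + v(f(13)) = -8*68 + 13*(136 + 13) = -544 + 13*149 = -544 + 1937 = 1393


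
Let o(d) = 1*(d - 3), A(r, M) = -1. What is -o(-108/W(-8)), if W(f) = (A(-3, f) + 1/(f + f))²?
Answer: 28515/289 ≈ 98.668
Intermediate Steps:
W(f) = (-1 + 1/(2*f))² (W(f) = (-1 + 1/(f + f))² = (-1 + 1/(2*f))²)
o(d) = -3 + d (o(d) = 1*(-3 + d) = -3 + d)
-o(-108/W(-8)) = -(-3 - 108*256/(1 - 2*(-8))²) = -(-3 - 108*256/(1 + 16)²) = -(-3 - 108/((¼)*(1/64)*17²)) = -(-3 - 108/((¼)*(1/64)*289)) = -(-3 - 108/289/256) = -(-3 - 108*256/289) = -(-3 - 27648/289) = -1*(-28515/289) = 28515/289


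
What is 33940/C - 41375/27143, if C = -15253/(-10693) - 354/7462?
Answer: 18375434035658055/746653471163 ≈ 24610.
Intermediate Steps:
C = 55016282/39895583 (C = -15253*(-1/10693) - 354*1/7462 = 15253/10693 - 177/3731 = 55016282/39895583 ≈ 1.3790)
33940/C - 41375/27143 = 33940/(55016282/39895583) - 41375/27143 = 33940*(39895583/55016282) - 41375*1/27143 = 677028043510/27508141 - 41375/27143 = 18375434035658055/746653471163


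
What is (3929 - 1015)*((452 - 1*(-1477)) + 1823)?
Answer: 10933328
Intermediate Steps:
(3929 - 1015)*((452 - 1*(-1477)) + 1823) = 2914*((452 + 1477) + 1823) = 2914*(1929 + 1823) = 2914*3752 = 10933328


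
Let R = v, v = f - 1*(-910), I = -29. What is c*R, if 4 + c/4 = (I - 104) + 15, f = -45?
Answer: -422120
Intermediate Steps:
c = -488 (c = -16 + 4*((-29 - 104) + 15) = -16 + 4*(-133 + 15) = -16 + 4*(-118) = -16 - 472 = -488)
v = 865 (v = -45 - 1*(-910) = -45 + 910 = 865)
R = 865
c*R = -488*865 = -422120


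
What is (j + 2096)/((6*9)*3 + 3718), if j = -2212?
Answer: -29/970 ≈ -0.029897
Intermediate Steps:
(j + 2096)/((6*9)*3 + 3718) = (-2212 + 2096)/((6*9)*3 + 3718) = -116/(54*3 + 3718) = -116/(162 + 3718) = -116/3880 = -116*1/3880 = -29/970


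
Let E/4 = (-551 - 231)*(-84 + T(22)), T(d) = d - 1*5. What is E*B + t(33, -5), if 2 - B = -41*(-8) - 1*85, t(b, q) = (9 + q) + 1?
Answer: -50507811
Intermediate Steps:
t(b, q) = 10 + q
T(d) = -5 + d (T(d) = d - 5 = -5 + d)
B = -241 (B = 2 - (-41*(-8) - 1*85) = 2 - (328 - 85) = 2 - 1*243 = 2 - 243 = -241)
E = 209576 (E = 4*((-551 - 231)*(-84 + (-5 + 22))) = 4*(-782*(-84 + 17)) = 4*(-782*(-67)) = 4*52394 = 209576)
E*B + t(33, -5) = 209576*(-241) + (10 - 5) = -50507816 + 5 = -50507811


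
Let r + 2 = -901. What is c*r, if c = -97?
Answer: 87591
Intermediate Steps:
r = -903 (r = -2 - 901 = -903)
c*r = -97*(-903) = 87591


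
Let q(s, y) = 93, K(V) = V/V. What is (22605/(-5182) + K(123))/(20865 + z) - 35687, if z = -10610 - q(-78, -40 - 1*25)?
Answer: -1879259022931/52659484 ≈ -35687.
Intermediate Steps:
K(V) = 1
z = -10703 (z = -10610 - 1*93 = -10610 - 93 = -10703)
(22605/(-5182) + K(123))/(20865 + z) - 35687 = (22605/(-5182) + 1)/(20865 - 10703) - 35687 = (22605*(-1/5182) + 1)/10162 - 35687 = (-22605/5182 + 1)*(1/10162) - 35687 = -17423/5182*1/10162 - 35687 = -17423/52659484 - 35687 = -1879259022931/52659484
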